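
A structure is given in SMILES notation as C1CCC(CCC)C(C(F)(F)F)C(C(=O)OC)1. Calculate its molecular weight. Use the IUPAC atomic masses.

Atom tally by fragment:
  cyclohexane ring core → C:6 H:12
  (− 3 ring H displaced by substituents)
  + CH2CH2CH3 → C:3 H:7
  + CF3 → C:1 F:3
  + COOCH3 → C:2 H:3 O:2
Element totals:
  C: 12
  H: 19
  F: 3
  O: 2
Molecular formula: C12H19F3O2.
  M = 12(12.011) + 19(1.008) + 3(18.998) + 2(15.999)
    = 144.132 + 19.152 + 56.994 + 31.998 = 252.276

252.28 g/mol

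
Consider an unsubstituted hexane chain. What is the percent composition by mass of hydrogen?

16.38%

Atom tally by fragment:
  CH3 → C:1 H:3
  CH2 → C:1 H:2
  CH2 → C:1 H:2
  CH2 → C:1 H:2
  CH2 → C:1 H:2
  CH3 → C:1 H:3
Element totals:
  C: 6
  H: 14
Molecular formula: C6H14.
Molar mass = 86.178 g/mol.
Mass from H: 14 × 1.008 = 14.112 g/mol.
%H = 14.112 / 86.178 × 100 = 16.38%.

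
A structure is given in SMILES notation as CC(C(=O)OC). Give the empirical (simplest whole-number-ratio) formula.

Atom tally by fragment:
  CH3 → C:1 H:3
  CH2COOCH3 → C:3 H:5 O:2
Element totals:
  C: 4
  H: 8
  O: 2
Molecular formula: C4H8O2.
gcd of subscripts = 2; dividing each by 2:
  C: 4/2 = 2
  H: 8/2 = 4
  O: 2/2 = 1

C2H4O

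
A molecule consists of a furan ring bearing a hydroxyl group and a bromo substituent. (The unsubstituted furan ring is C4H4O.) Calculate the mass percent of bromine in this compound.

49.03%

Atom tally by fragment:
  furan ring core → C:4 H:4 O:1
  (− 2 ring H displaced by substituents)
  + OH → O:1 H:1
  + Br → Br:1
Element totals:
  C: 4
  H: 3
  Br: 1
  O: 2
Molecular formula: C4H3BrO2.
Molar mass = 162.970 g/mol.
Mass from Br: 1 × 79.904 = 79.904 g/mol.
%Br = 79.904 / 162.970 × 100 = 49.03%.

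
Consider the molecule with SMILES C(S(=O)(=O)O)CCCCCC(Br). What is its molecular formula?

Atom tally by fragment:
  HO3SCH2 → C:1 H:3 S:1 O:3
  CH2 → C:1 H:2
  CH2 → C:1 H:2
  CH2 → C:1 H:2
  CH2 → C:1 H:2
  CH2 → C:1 H:2
  CH2Br → C:1 H:2 Br:1
Element totals:
  C: 7
  H: 15
  Br: 1
  O: 3
  S: 1

C7H15BrO3S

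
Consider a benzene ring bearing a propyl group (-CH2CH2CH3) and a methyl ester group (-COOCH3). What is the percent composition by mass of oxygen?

Atom tally by fragment:
  benzene ring core → C:6 H:6
  (− 2 ring H displaced by substituents)
  + CH2CH2CH3 → C:3 H:7
  + COOCH3 → C:2 H:3 O:2
Element totals:
  C: 11
  H: 14
  O: 2
Molecular formula: C11H14O2.
Molar mass = 178.231 g/mol.
Mass from O: 2 × 15.999 = 31.998 g/mol.
%O = 31.998 / 178.231 × 100 = 17.95%.

17.95%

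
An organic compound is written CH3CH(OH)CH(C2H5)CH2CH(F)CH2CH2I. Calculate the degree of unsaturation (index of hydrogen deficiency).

0

Atom tally by fragment:
  CH3 → C:1 H:3
  CH(OH) → C:1 H:2 O:1
  CH(C2H5) → C:3 H:6
  CH2 → C:1 H:2
  CH(F) → C:1 H:1 F:1
  CH2 → C:1 H:2
  CH2I → C:1 H:2 I:1
Element totals:
  C: 9
  H: 18
  F: 1
  I: 1
  O: 1
Molecular formula: C9H18FIO.
DoU = (2C + 2 + N − H − X) / 2 = (2·9 + 2 + 0 − 18 − 2) / 2 = 0.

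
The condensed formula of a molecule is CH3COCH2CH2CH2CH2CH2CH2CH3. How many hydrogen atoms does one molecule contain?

Element totals:
  C: 9
  H: 18
  O: 1

18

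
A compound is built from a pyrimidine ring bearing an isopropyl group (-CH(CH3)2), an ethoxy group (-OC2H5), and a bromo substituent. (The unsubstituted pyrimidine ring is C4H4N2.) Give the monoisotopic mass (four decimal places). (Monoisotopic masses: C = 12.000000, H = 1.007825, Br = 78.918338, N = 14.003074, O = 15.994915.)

Atom tally by fragment:
  pyrimidine ring core → C:4 H:4 N:2
  (− 3 ring H displaced by substituents)
  + CH(CH3)2 → C:3 H:7
  + OC2H5 → C:2 H:5 O:1
  + Br → Br:1
Element totals:
  C: 9
  H: 13
  Br: 1
  N: 2
  O: 1
Molecular formula: C9H13BrN2O.
  M = 9(12.0) + 13(1.007825) + 78.918338 + 2(14.003074) + 15.994915
    = 108.000000 + 13.101725 + 78.918338 + 28.006148 + 15.994915 = 244.021126

244.0211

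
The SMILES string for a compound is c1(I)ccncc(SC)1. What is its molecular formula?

C6H6INS

Atom tally by fragment:
  pyridine ring core → C:5 H:5 N:1
  (− 2 ring H displaced by substituents)
  + I → I:1
  + SCH3 → C:1 H:3 S:1
Element totals:
  C: 6
  H: 6
  I: 1
  N: 1
  S: 1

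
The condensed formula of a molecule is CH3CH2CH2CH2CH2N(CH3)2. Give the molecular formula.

Element totals:
  C: 7
  H: 17
  N: 1

C7H17N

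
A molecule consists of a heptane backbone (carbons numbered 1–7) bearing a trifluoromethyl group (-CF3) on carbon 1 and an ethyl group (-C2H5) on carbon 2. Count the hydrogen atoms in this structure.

Atom tally by fragment:
  F3CCH2 → C:2 H:2 F:3
  CH(C2H5) → C:3 H:6
  CH2 → C:1 H:2
  CH2 → C:1 H:2
  CH2 → C:1 H:2
  CH2 → C:1 H:2
  CH3 → C:1 H:3
Element totals:
  C: 10
  H: 19
  F: 3

19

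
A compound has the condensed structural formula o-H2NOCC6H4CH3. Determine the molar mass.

Element totals:
  C: 8
  H: 9
  N: 1
  O: 1
Molecular formula: C8H9NO.
  M = 8(12.011) + 9(1.008) + 14.007 + 15.999
    = 96.088 + 9.072 + 14.007 + 15.999 = 135.166

135.17 g/mol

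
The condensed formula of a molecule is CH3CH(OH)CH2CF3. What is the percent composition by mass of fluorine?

44.49%

Atom tally by fragment:
  CH3 → C:1 H:3
  CH(OH) → C:1 H:2 O:1
  CH2CF3 → C:2 H:2 F:3
Element totals:
  C: 4
  H: 7
  F: 3
  O: 1
Molecular formula: C4H7F3O.
Molar mass = 128.093 g/mol.
Mass from F: 3 × 18.998 = 56.994 g/mol.
%F = 56.994 / 128.093 × 100 = 44.49%.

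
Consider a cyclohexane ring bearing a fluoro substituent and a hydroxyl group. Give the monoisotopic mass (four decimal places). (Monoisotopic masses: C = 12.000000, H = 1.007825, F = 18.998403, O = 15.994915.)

118.0794

Atom tally by fragment:
  cyclohexane ring core → C:6 H:12
  (− 2 ring H displaced by substituents)
  + F → F:1
  + OH → O:1 H:1
Element totals:
  C: 6
  H: 11
  F: 1
  O: 1
Molecular formula: C6H11FO.
  M = 6(12.0) + 11(1.007825) + 18.998403 + 15.994915
    = 72.000000 + 11.086075 + 18.998403 + 15.994915 = 118.079393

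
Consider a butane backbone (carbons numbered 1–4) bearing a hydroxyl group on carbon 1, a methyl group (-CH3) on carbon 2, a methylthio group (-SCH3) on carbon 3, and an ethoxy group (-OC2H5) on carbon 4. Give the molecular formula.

Atom tally by fragment:
  HOCH2 → C:1 H:3 O:1
  CH(CH3) → C:2 H:4
  CH(SCH3) → C:2 H:4 S:1
  CH2OC2H5 → C:3 H:7 O:1
Element totals:
  C: 8
  H: 18
  O: 2
  S: 1

C8H18O2S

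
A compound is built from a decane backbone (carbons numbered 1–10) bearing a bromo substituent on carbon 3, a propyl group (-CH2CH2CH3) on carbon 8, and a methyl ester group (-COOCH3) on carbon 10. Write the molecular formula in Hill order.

Atom tally by fragment:
  CH3 → C:1 H:3
  CH2 → C:1 H:2
  CH(Br) → C:1 H:1 Br:1
  CH2 → C:1 H:2
  CH2 → C:1 H:2
  CH2 → C:1 H:2
  CH2 → C:1 H:2
  CH(CH2CH2CH3) → C:4 H:8
  CH2 → C:1 H:2
  CH2COOCH3 → C:3 H:5 O:2
Element totals:
  C: 15
  H: 29
  Br: 1
  O: 2

C15H29BrO2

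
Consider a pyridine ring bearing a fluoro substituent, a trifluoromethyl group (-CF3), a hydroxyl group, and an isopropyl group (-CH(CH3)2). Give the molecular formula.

C9H9F4NO

Atom tally by fragment:
  pyridine ring core → C:5 H:5 N:1
  (− 4 ring H displaced by substituents)
  + F → F:1
  + CF3 → C:1 F:3
  + OH → O:1 H:1
  + CH(CH3)2 → C:3 H:7
Element totals:
  C: 9
  H: 9
  F: 4
  N: 1
  O: 1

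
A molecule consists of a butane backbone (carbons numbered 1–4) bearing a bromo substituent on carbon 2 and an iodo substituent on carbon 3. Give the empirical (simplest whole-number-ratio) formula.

Atom tally by fragment:
  CH3 → C:1 H:3
  CH(Br) → C:1 H:1 Br:1
  CH(I) → C:1 H:1 I:1
  CH3 → C:1 H:3
Element totals:
  C: 4
  H: 8
  Br: 1
  I: 1
Molecular formula: C4H8BrI.
gcd of subscripts (1, 4, 8, 1) = 1, so the empirical formula equals the molecular formula.

C4H8BrI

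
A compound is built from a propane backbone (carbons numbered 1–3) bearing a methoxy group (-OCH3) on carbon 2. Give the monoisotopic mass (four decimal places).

Atom tally by fragment:
  CH3 → C:1 H:3
  CH(OCH3) → C:2 H:4 O:1
  CH3 → C:1 H:3
Element totals:
  C: 4
  H: 10
  O: 1
Molecular formula: C4H10O.
  M = 4(12.0) + 10(1.007825) + 15.994915
    = 48.000000 + 10.078250 + 15.994915 = 74.073165

74.0732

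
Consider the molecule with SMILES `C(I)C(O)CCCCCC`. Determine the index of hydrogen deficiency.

Atom tally by fragment:
  ICH2 → C:1 H:2 I:1
  CH(OH) → C:1 H:2 O:1
  CH2 → C:1 H:2
  CH2 → C:1 H:2
  CH2 → C:1 H:2
  CH2 → C:1 H:2
  CH2 → C:1 H:2
  CH3 → C:1 H:3
Element totals:
  C: 8
  H: 17
  I: 1
  O: 1
Molecular formula: C8H17IO.
DoU = (2C + 2 + N − H − X) / 2 = (2·8 + 2 + 0 − 17 − 1) / 2 = 0.

0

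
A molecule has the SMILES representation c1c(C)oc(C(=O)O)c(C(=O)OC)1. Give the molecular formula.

C8H8O5

Atom tally by fragment:
  furan ring core → C:4 H:4 O:1
  (− 3 ring H displaced by substituents)
  + CH3 → C:1 H:3
  + COOH → C:1 H:1 O:2
  + COOCH3 → C:2 H:3 O:2
Element totals:
  C: 8
  H: 8
  O: 5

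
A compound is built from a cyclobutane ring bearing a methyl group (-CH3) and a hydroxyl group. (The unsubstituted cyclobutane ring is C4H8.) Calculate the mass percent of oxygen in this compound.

Atom tally by fragment:
  cyclobutane ring core → C:4 H:8
  (− 2 ring H displaced by substituents)
  + CH3 → C:1 H:3
  + OH → O:1 H:1
Element totals:
  C: 5
  H: 10
  O: 1
Molecular formula: C5H10O.
Molar mass = 86.134 g/mol.
Mass from O: 1 × 15.999 = 15.999 g/mol.
%O = 15.999 / 86.134 × 100 = 18.57%.

18.57%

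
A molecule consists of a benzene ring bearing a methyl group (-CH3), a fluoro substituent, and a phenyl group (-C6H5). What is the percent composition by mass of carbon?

Atom tally by fragment:
  benzene ring core → C:6 H:6
  (− 3 ring H displaced by substituents)
  + CH3 → C:1 H:3
  + F → F:1
  + C6H5 → C:6 H:5
Element totals:
  C: 13
  H: 11
  F: 1
Molecular formula: C13H11F.
Molar mass = 186.229 g/mol.
Mass from C: 13 × 12.011 = 156.143 g/mol.
%C = 156.143 / 186.229 × 100 = 83.84%.

83.84%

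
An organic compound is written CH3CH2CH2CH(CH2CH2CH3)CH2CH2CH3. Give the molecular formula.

C10H22

Atom tally by fragment:
  CH3 → C:1 H:3
  CH2 → C:1 H:2
  CH2 → C:1 H:2
  CH(CH2CH2CH3) → C:4 H:8
  CH2 → C:1 H:2
  CH2 → C:1 H:2
  CH3 → C:1 H:3
Element totals:
  C: 10
  H: 22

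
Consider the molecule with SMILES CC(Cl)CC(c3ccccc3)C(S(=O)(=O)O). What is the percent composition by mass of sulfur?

12.20%

Atom tally by fragment:
  CH3 → C:1 H:3
  CH(Cl) → C:1 H:1 Cl:1
  CH2 → C:1 H:2
  CH(C6H5) → C:7 H:6
  CH2SO3H → C:1 H:3 S:1 O:3
Element totals:
  C: 11
  H: 15
  Cl: 1
  O: 3
  S: 1
Molecular formula: C11H15ClO3S.
Molar mass = 262.748 g/mol.
Mass from S: 1 × 32.06 = 32.060 g/mol.
%S = 32.060 / 262.748 × 100 = 12.20%.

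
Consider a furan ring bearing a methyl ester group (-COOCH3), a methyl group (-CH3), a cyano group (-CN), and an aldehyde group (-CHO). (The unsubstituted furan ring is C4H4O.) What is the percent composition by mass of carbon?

55.96%

Atom tally by fragment:
  furan ring core → C:4 H:4 O:1
  (− 4 ring H displaced by substituents)
  + COOCH3 → C:2 H:3 O:2
  + CH3 → C:1 H:3
  + CN → C:1 N:1
  + CHO → C:1 H:1 O:1
Element totals:
  C: 9
  H: 7
  N: 1
  O: 4
Molecular formula: C9H7NO4.
Molar mass = 193.158 g/mol.
Mass from C: 9 × 12.011 = 108.099 g/mol.
%C = 108.099 / 193.158 × 100 = 55.96%.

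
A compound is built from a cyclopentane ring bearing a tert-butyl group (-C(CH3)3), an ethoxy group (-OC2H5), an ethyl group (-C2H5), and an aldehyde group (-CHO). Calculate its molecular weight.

Atom tally by fragment:
  cyclopentane ring core → C:5 H:10
  (− 4 ring H displaced by substituents)
  + C(CH3)3 → C:4 H:9
  + OC2H5 → C:2 H:5 O:1
  + C2H5 → C:2 H:5
  + CHO → C:1 H:1 O:1
Element totals:
  C: 14
  H: 26
  O: 2
Molecular formula: C14H26O2.
  M = 14(12.011) + 26(1.008) + 2(15.999)
    = 168.154 + 26.208 + 31.998 = 226.360

226.36 g/mol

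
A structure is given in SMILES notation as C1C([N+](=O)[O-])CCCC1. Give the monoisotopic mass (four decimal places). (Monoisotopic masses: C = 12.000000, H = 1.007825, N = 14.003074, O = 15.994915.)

129.0790

Atom tally by fragment:
  cyclohexane ring core → C:6 H:12
  (− 1 ring H displaced by substituents)
  + NO2 → N:1 O:2
Element totals:
  C: 6
  H: 11
  N: 1
  O: 2
Molecular formula: C6H11NO2.
  M = 6(12.0) + 11(1.007825) + 14.003074 + 2(15.994915)
    = 72.000000 + 11.086075 + 14.003074 + 31.989830 = 129.078979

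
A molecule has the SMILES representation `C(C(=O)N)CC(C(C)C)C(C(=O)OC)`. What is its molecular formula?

Atom tally by fragment:
  H2NOCCH2 → C:2 H:4 O:1 N:1
  CH2 → C:1 H:2
  CH(CH(CH3)2) → C:4 H:8
  CH2COOCH3 → C:3 H:5 O:2
Element totals:
  C: 10
  H: 19
  N: 1
  O: 3

C10H19NO3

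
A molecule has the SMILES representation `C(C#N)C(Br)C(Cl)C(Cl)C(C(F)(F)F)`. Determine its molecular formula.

Atom tally by fragment:
  NCCH2 → C:2 H:2 N:1
  CH(Br) → C:1 H:1 Br:1
  CH(Cl) → C:1 H:1 Cl:1
  CH(Cl) → C:1 H:1 Cl:1
  CH2CF3 → C:2 H:2 F:3
Element totals:
  C: 7
  H: 7
  Br: 1
  Cl: 2
  F: 3
  N: 1

C7H7BrCl2F3N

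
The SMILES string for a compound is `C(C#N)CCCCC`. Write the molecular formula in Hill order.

Atom tally by fragment:
  NCCH2 → C:2 H:2 N:1
  CH2 → C:1 H:2
  CH2 → C:1 H:2
  CH2 → C:1 H:2
  CH2 → C:1 H:2
  CH3 → C:1 H:3
Element totals:
  C: 7
  H: 13
  N: 1

C7H13N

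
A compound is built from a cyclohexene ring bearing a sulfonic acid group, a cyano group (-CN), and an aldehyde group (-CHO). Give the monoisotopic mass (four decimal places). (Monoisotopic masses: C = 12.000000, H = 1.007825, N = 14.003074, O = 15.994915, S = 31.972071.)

215.0252

Atom tally by fragment:
  cyclohexene ring core → C:6 H:10
  (− 3 ring H displaced by substituents)
  + SO3H → S:1 O:3 H:1
  + CN → C:1 N:1
  + CHO → C:1 H:1 O:1
Element totals:
  C: 8
  H: 9
  N: 1
  O: 4
  S: 1
Molecular formula: C8H9NO4S.
  M = 8(12.0) + 9(1.007825) + 14.003074 + 4(15.994915) + 31.972071
    = 96.000000 + 9.070425 + 14.003074 + 63.979660 + 31.972071 = 215.025230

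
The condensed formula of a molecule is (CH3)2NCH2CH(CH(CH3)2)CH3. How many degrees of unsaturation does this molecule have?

0

Atom tally by fragment:
  (CH3)2NCH2 → C:3 H:8 N:1
  CH(CH(CH3)2) → C:4 H:8
  CH3 → C:1 H:3
Element totals:
  C: 8
  H: 19
  N: 1
Molecular formula: C8H19N.
DoU = (2C + 2 + N − H − X) / 2 = (2·8 + 2 + 1 − 19 − 0) / 2 = 0.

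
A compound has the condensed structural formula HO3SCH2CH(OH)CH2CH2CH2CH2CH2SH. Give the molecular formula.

Element totals:
  C: 7
  H: 16
  O: 4
  S: 2

C7H16O4S2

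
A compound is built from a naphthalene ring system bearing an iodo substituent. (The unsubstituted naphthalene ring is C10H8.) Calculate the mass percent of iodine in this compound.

Atom tally by fragment:
  naphthalene ring system core → C:10 H:8
  (− 1 ring H displaced by substituents)
  + I → I:1
Element totals:
  C: 10
  H: 7
  I: 1
Molecular formula: C10H7I.
Molar mass = 254.070 g/mol.
Mass from I: 1 × 126.904 = 126.904 g/mol.
%I = 126.904 / 254.070 × 100 = 49.95%.

49.95%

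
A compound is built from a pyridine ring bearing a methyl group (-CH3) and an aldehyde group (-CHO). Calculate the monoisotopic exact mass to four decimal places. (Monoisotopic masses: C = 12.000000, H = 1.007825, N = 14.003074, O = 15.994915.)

121.0528

Atom tally by fragment:
  pyridine ring core → C:5 H:5 N:1
  (− 2 ring H displaced by substituents)
  + CH3 → C:1 H:3
  + CHO → C:1 H:1 O:1
Element totals:
  C: 7
  H: 7
  N: 1
  O: 1
Molecular formula: C7H7NO.
  M = 7(12.0) + 7(1.007825) + 14.003074 + 15.994915
    = 84.000000 + 7.054775 + 14.003074 + 15.994915 = 121.052764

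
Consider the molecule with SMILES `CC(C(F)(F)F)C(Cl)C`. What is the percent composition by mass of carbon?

Atom tally by fragment:
  CH3 → C:1 H:3
  CH(CF3) → C:2 H:1 F:3
  CH(Cl) → C:1 H:1 Cl:1
  CH3 → C:1 H:3
Element totals:
  C: 5
  H: 8
  Cl: 1
  F: 3
Molecular formula: C5H8ClF3.
Molar mass = 160.563 g/mol.
Mass from C: 5 × 12.011 = 60.055 g/mol.
%C = 60.055 / 160.563 × 100 = 37.40%.

37.40%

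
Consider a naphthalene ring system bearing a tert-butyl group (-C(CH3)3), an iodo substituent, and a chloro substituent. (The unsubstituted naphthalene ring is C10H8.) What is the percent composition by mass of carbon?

Atom tally by fragment:
  naphthalene ring system core → C:10 H:8
  (− 3 ring H displaced by substituents)
  + C(CH3)3 → C:4 H:9
  + I → I:1
  + Cl → Cl:1
Element totals:
  C: 14
  H: 14
  Cl: 1
  I: 1
Molecular formula: C14H14ClI.
Molar mass = 344.620 g/mol.
Mass from C: 14 × 12.011 = 168.154 g/mol.
%C = 168.154 / 344.620 × 100 = 48.79%.

48.79%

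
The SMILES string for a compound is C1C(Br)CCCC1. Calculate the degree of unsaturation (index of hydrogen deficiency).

1

Atom tally by fragment:
  cyclohexane ring core → C:6 H:12
  (− 1 ring H displaced by substituents)
  + Br → Br:1
Element totals:
  C: 6
  H: 11
  Br: 1
Molecular formula: C6H11Br.
DoU = (2C + 2 + N − H − X) / 2 = (2·6 + 2 + 0 − 11 − 1) / 2 = 1.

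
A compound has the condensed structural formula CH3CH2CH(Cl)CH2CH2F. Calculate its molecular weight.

Atom tally by fragment:
  CH3 → C:1 H:3
  CH2 → C:1 H:2
  CH(Cl) → C:1 H:1 Cl:1
  CH2 → C:1 H:2
  CH2F → C:1 H:2 F:1
Element totals:
  C: 5
  H: 10
  Cl: 1
  F: 1
Molecular formula: C5H10ClF.
  M = 5(12.011) + 10(1.008) + 35.45 + 18.998
    = 60.055 + 10.080 + 35.450 + 18.998 = 124.583

124.58 g/mol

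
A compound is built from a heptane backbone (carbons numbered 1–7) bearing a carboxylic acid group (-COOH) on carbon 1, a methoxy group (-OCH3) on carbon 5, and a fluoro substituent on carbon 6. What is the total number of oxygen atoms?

Atom tally by fragment:
  HOOCCH2 → C:2 H:3 O:2
  CH2 → C:1 H:2
  CH2 → C:1 H:2
  CH2 → C:1 H:2
  CH(OCH3) → C:2 H:4 O:1
  CH(F) → C:1 H:1 F:1
  CH3 → C:1 H:3
Element totals:
  C: 9
  H: 17
  F: 1
  O: 3

3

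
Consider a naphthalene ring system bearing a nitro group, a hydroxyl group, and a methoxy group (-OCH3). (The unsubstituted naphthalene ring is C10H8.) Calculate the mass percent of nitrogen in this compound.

6.39%

Atom tally by fragment:
  naphthalene ring system core → C:10 H:8
  (− 3 ring H displaced by substituents)
  + NO2 → N:1 O:2
  + OH → O:1 H:1
  + OCH3 → C:1 H:3 O:1
Element totals:
  C: 11
  H: 9
  N: 1
  O: 4
Molecular formula: C11H9NO4.
Molar mass = 219.196 g/mol.
Mass from N: 1 × 14.007 = 14.007 g/mol.
%N = 14.007 / 219.196 × 100 = 6.39%.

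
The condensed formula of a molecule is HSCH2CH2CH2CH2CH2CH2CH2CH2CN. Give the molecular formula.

Atom tally by fragment:
  HSCH2 → C:1 H:3 S:1
  CH2 → C:1 H:2
  CH2 → C:1 H:2
  CH2 → C:1 H:2
  CH2 → C:1 H:2
  CH2 → C:1 H:2
  CH2 → C:1 H:2
  CH2CN → C:2 H:2 N:1
Element totals:
  C: 9
  H: 17
  N: 1
  S: 1

C9H17NS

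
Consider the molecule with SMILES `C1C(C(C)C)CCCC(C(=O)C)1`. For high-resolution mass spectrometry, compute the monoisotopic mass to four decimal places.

168.1514

Atom tally by fragment:
  cyclohexane ring core → C:6 H:12
  (− 2 ring H displaced by substituents)
  + CH(CH3)2 → C:3 H:7
  + COCH3 → C:2 H:3 O:1
Element totals:
  C: 11
  H: 20
  O: 1
Molecular formula: C11H20O.
  M = 11(12.0) + 20(1.007825) + 15.994915
    = 132.000000 + 20.156500 + 15.994915 = 168.151415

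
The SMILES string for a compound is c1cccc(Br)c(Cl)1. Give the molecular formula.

Atom tally by fragment:
  benzene ring core → C:6 H:6
  (− 2 ring H displaced by substituents)
  + Br → Br:1
  + Cl → Cl:1
Element totals:
  C: 6
  H: 4
  Br: 1
  Cl: 1

C6H4BrCl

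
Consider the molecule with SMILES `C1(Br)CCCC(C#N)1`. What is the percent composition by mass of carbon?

41.41%

Atom tally by fragment:
  cyclopentane ring core → C:5 H:10
  (− 2 ring H displaced by substituents)
  + Br → Br:1
  + CN → C:1 N:1
Element totals:
  C: 6
  H: 8
  Br: 1
  N: 1
Molecular formula: C6H8BrN.
Molar mass = 174.041 g/mol.
Mass from C: 6 × 12.011 = 72.066 g/mol.
%C = 72.066 / 174.041 × 100 = 41.41%.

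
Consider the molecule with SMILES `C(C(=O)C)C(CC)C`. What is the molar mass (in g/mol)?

114.19 g/mol

Atom tally by fragment:
  CH3COCH2 → C:3 H:5 O:1
  CH(C2H5) → C:3 H:6
  CH3 → C:1 H:3
Element totals:
  C: 7
  H: 14
  O: 1
Molecular formula: C7H14O.
  M = 7(12.011) + 14(1.008) + 15.999
    = 84.077 + 14.112 + 15.999 = 114.188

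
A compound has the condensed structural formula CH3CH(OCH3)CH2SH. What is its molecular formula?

Element totals:
  C: 4
  H: 10
  O: 1
  S: 1

C4H10OS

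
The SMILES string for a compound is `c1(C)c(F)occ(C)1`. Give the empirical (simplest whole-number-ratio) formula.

C6H7FO

Atom tally by fragment:
  furan ring core → C:4 H:4 O:1
  (− 3 ring H displaced by substituents)
  + CH3 → C:1 H:3
  + F → F:1
  + CH3 → C:1 H:3
Element totals:
  C: 6
  H: 7
  F: 1
  O: 1
Molecular formula: C6H7FO.
gcd of subscripts (6, 1, 7, 1) = 1, so the empirical formula equals the molecular formula.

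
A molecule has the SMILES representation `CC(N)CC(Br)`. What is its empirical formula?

C4H10BrN

Atom tally by fragment:
  CH3 → C:1 H:3
  CH(NH2) → C:1 H:3 N:1
  CH2 → C:1 H:2
  CH2Br → C:1 H:2 Br:1
Element totals:
  C: 4
  H: 10
  Br: 1
  N: 1
Molecular formula: C4H10BrN.
gcd of subscripts (1, 4, 10, 1) = 1, so the empirical formula equals the molecular formula.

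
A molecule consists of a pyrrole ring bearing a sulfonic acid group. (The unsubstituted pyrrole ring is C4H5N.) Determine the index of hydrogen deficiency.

3

Atom tally by fragment:
  pyrrole ring core → C:4 H:5 N:1
  (− 1 ring H displaced by substituents)
  + SO3H → S:1 O:3 H:1
Element totals:
  C: 4
  H: 5
  N: 1
  O: 3
  S: 1
Molecular formula: C4H5NO3S.
DoU = (2C + 2 + N − H − X) / 2 = (2·4 + 2 + 1 − 5 − 0) / 2 = 3.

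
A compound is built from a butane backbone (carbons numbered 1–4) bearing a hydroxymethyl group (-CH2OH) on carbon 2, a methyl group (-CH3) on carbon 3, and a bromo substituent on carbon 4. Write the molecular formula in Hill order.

Atom tally by fragment:
  CH3 → C:1 H:3
  CH(CH2OH) → C:2 H:4 O:1
  CH(CH3) → C:2 H:4
  CH2Br → C:1 H:2 Br:1
Element totals:
  C: 6
  H: 13
  Br: 1
  O: 1

C6H13BrO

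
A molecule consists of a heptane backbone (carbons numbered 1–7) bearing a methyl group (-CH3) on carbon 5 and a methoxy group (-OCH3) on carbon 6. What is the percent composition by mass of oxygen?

11.09%

Atom tally by fragment:
  CH3 → C:1 H:3
  CH2 → C:1 H:2
  CH2 → C:1 H:2
  CH2 → C:1 H:2
  CH(CH3) → C:2 H:4
  CH(OCH3) → C:2 H:4 O:1
  CH3 → C:1 H:3
Element totals:
  C: 9
  H: 20
  O: 1
Molecular formula: C9H20O.
Molar mass = 144.258 g/mol.
Mass from O: 1 × 15.999 = 15.999 g/mol.
%O = 15.999 / 144.258 × 100 = 11.09%.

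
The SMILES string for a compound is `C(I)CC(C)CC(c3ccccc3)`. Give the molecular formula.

Atom tally by fragment:
  ICH2 → C:1 H:2 I:1
  CH2 → C:1 H:2
  CH(CH3) → C:2 H:4
  CH2 → C:1 H:2
  CH2C6H5 → C:7 H:7
Element totals:
  C: 12
  H: 17
  I: 1

C12H17I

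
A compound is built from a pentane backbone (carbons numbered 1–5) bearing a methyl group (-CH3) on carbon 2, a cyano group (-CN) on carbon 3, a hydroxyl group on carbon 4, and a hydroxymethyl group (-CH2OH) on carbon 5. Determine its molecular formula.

Atom tally by fragment:
  CH3 → C:1 H:3
  CH(CH3) → C:2 H:4
  CH(CN) → C:2 H:1 N:1
  CH(OH) → C:1 H:2 O:1
  CH2CH2OH → C:2 H:5 O:1
Element totals:
  C: 8
  H: 15
  N: 1
  O: 2

C8H15NO2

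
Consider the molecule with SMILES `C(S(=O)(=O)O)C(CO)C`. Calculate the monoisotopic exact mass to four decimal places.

154.0300

Atom tally by fragment:
  HO3SCH2 → C:1 H:3 S:1 O:3
  CH(CH2OH) → C:2 H:4 O:1
  CH3 → C:1 H:3
Element totals:
  C: 4
  H: 10
  O: 4
  S: 1
Molecular formula: C4H10O4S.
  M = 4(12.0) + 10(1.007825) + 4(15.994915) + 31.972071
    = 48.000000 + 10.078250 + 63.979660 + 31.972071 = 154.029981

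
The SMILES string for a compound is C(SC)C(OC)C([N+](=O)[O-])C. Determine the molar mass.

179.23 g/mol

Atom tally by fragment:
  CH3SCH2 → C:2 H:5 S:1
  CH(OCH3) → C:2 H:4 O:1
  CH(NO2) → C:1 H:1 N:1 O:2
  CH3 → C:1 H:3
Element totals:
  C: 6
  H: 13
  N: 1
  O: 3
  S: 1
Molecular formula: C6H13NO3S.
  M = 6(12.011) + 13(1.008) + 14.007 + 3(15.999) + 32.06
    = 72.066 + 13.104 + 14.007 + 47.997 + 32.060 = 179.234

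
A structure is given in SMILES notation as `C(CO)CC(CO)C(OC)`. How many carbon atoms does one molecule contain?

7

Atom tally by fragment:
  HOCH2CH2 → C:2 H:5 O:1
  CH2 → C:1 H:2
  CH(CH2OH) → C:2 H:4 O:1
  CH2OCH3 → C:2 H:5 O:1
Element totals:
  C: 7
  H: 16
  O: 3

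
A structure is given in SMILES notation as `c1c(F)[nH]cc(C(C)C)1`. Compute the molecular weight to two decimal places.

127.16 g/mol

Atom tally by fragment:
  pyrrole ring core → C:4 H:5 N:1
  (− 2 ring H displaced by substituents)
  + F → F:1
  + CH(CH3)2 → C:3 H:7
Element totals:
  C: 7
  H: 10
  F: 1
  N: 1
Molecular formula: C7H10FN.
  M = 7(12.011) + 10(1.008) + 18.998 + 14.007
    = 84.077 + 10.080 + 18.998 + 14.007 = 127.162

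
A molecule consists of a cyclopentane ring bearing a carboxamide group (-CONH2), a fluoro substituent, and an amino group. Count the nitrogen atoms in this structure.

Atom tally by fragment:
  cyclopentane ring core → C:5 H:10
  (− 3 ring H displaced by substituents)
  + CONH2 → C:1 H:2 O:1 N:1
  + F → F:1
  + NH2 → N:1 H:2
Element totals:
  C: 6
  H: 11
  F: 1
  N: 2
  O: 1

2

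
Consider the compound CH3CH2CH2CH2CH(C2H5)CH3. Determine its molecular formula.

C8H18

Atom tally by fragment:
  CH3 → C:1 H:3
  CH2 → C:1 H:2
  CH2 → C:1 H:2
  CH2 → C:1 H:2
  CH(C2H5) → C:3 H:6
  CH3 → C:1 H:3
Element totals:
  C: 8
  H: 18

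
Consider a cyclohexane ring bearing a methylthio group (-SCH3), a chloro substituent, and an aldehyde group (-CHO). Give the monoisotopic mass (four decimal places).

Atom tally by fragment:
  cyclohexane ring core → C:6 H:12
  (− 3 ring H displaced by substituents)
  + SCH3 → C:1 H:3 S:1
  + Cl → Cl:1
  + CHO → C:1 H:1 O:1
Element totals:
  C: 8
  H: 13
  Cl: 1
  O: 1
  S: 1
Molecular formula: C8H13ClOS.
  M = 8(12.0) + 13(1.007825) + 34.968853 + 15.994915 + 31.972071
    = 96.000000 + 13.101725 + 34.968853 + 15.994915 + 31.972071 = 192.037564

192.0376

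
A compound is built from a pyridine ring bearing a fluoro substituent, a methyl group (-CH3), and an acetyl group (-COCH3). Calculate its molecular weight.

Atom tally by fragment:
  pyridine ring core → C:5 H:5 N:1
  (− 3 ring H displaced by substituents)
  + F → F:1
  + CH3 → C:1 H:3
  + COCH3 → C:2 H:3 O:1
Element totals:
  C: 8
  H: 8
  F: 1
  N: 1
  O: 1
Molecular formula: C8H8FNO.
  M = 8(12.011) + 8(1.008) + 18.998 + 14.007 + 15.999
    = 96.088 + 8.064 + 18.998 + 14.007 + 15.999 = 153.156

153.16 g/mol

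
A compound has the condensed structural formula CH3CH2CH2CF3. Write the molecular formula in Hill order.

Element totals:
  C: 4
  H: 7
  F: 3

C4H7F3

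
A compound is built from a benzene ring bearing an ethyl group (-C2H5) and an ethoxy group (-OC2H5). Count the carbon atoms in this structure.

Atom tally by fragment:
  benzene ring core → C:6 H:6
  (− 2 ring H displaced by substituents)
  + C2H5 → C:2 H:5
  + OC2H5 → C:2 H:5 O:1
Element totals:
  C: 10
  H: 14
  O: 1

10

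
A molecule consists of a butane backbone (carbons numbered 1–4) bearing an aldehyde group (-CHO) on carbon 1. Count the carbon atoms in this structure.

5

Atom tally by fragment:
  OHCCH2 → C:2 H:3 O:1
  CH2 → C:1 H:2
  CH2 → C:1 H:2
  CH3 → C:1 H:3
Element totals:
  C: 5
  H: 10
  O: 1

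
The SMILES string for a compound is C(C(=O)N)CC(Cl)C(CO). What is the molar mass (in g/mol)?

Atom tally by fragment:
  H2NOCCH2 → C:2 H:4 O:1 N:1
  CH2 → C:1 H:2
  CH(Cl) → C:1 H:1 Cl:1
  CH2CH2OH → C:2 H:5 O:1
Element totals:
  C: 6
  H: 12
  Cl: 1
  N: 1
  O: 2
Molecular formula: C6H12ClNO2.
  M = 6(12.011) + 12(1.008) + 35.45 + 14.007 + 2(15.999)
    = 72.066 + 12.096 + 35.450 + 14.007 + 31.998 = 165.617

165.62 g/mol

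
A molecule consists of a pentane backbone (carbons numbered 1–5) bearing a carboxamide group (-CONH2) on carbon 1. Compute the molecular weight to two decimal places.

Atom tally by fragment:
  H2NOCCH2 → C:2 H:4 O:1 N:1
  CH2 → C:1 H:2
  CH2 → C:1 H:2
  CH2 → C:1 H:2
  CH3 → C:1 H:3
Element totals:
  C: 6
  H: 13
  N: 1
  O: 1
Molecular formula: C6H13NO.
  M = 6(12.011) + 13(1.008) + 14.007 + 15.999
    = 72.066 + 13.104 + 14.007 + 15.999 = 115.176

115.18 g/mol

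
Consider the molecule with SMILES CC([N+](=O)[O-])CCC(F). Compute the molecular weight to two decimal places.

135.14 g/mol

Atom tally by fragment:
  CH3 → C:1 H:3
  CH(NO2) → C:1 H:1 N:1 O:2
  CH2 → C:1 H:2
  CH2 → C:1 H:2
  CH2F → C:1 H:2 F:1
Element totals:
  C: 5
  H: 10
  F: 1
  N: 1
  O: 2
Molecular formula: C5H10FNO2.
  M = 5(12.011) + 10(1.008) + 18.998 + 14.007 + 2(15.999)
    = 60.055 + 10.080 + 18.998 + 14.007 + 31.998 = 135.138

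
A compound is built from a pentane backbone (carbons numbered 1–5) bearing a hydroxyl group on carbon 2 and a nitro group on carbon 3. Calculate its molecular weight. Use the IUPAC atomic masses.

Atom tally by fragment:
  CH3 → C:1 H:3
  CH(OH) → C:1 H:2 O:1
  CH(NO2) → C:1 H:1 N:1 O:2
  CH2 → C:1 H:2
  CH3 → C:1 H:3
Element totals:
  C: 5
  H: 11
  N: 1
  O: 3
Molecular formula: C5H11NO3.
  M = 5(12.011) + 11(1.008) + 14.007 + 3(15.999)
    = 60.055 + 11.088 + 14.007 + 47.997 = 133.147

133.15 g/mol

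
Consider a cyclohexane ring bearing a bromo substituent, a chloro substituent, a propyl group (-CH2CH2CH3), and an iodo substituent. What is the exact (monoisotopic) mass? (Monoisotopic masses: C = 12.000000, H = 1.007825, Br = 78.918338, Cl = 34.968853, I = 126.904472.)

Atom tally by fragment:
  cyclohexane ring core → C:6 H:12
  (− 4 ring H displaced by substituents)
  + Br → Br:1
  + Cl → Cl:1
  + CH2CH2CH3 → C:3 H:7
  + I → I:1
Element totals:
  C: 9
  H: 15
  Br: 1
  Cl: 1
  I: 1
Molecular formula: C9H15BrClI.
  M = 9(12.0) + 15(1.007825) + 78.918338 + 34.968853 + 126.904472
    = 108.000000 + 15.117375 + 78.918338 + 34.968853 + 126.904472 = 363.909038

363.9090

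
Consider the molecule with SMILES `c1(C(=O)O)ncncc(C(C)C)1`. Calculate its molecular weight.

Atom tally by fragment:
  pyrimidine ring core → C:4 H:4 N:2
  (− 2 ring H displaced by substituents)
  + COOH → C:1 H:1 O:2
  + CH(CH3)2 → C:3 H:7
Element totals:
  C: 8
  H: 10
  N: 2
  O: 2
Molecular formula: C8H10N2O2.
  M = 8(12.011) + 10(1.008) + 2(14.007) + 2(15.999)
    = 96.088 + 10.080 + 28.014 + 31.998 = 166.180

166.18 g/mol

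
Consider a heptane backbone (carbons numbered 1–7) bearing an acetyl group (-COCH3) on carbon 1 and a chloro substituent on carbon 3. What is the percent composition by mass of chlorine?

20.06%

Atom tally by fragment:
  CH3COCH2 → C:3 H:5 O:1
  CH2 → C:1 H:2
  CH(Cl) → C:1 H:1 Cl:1
  CH2 → C:1 H:2
  CH2 → C:1 H:2
  CH2 → C:1 H:2
  CH3 → C:1 H:3
Element totals:
  C: 9
  H: 17
  Cl: 1
  O: 1
Molecular formula: C9H17ClO.
Molar mass = 176.684 g/mol.
Mass from Cl: 1 × 35.45 = 35.450 g/mol.
%Cl = 35.450 / 176.684 × 100 = 20.06%.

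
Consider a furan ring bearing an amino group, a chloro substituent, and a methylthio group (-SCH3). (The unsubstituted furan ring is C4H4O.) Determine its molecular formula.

Atom tally by fragment:
  furan ring core → C:4 H:4 O:1
  (− 3 ring H displaced by substituents)
  + NH2 → N:1 H:2
  + Cl → Cl:1
  + SCH3 → C:1 H:3 S:1
Element totals:
  C: 5
  H: 6
  Cl: 1
  N: 1
  O: 1
  S: 1

C5H6ClNOS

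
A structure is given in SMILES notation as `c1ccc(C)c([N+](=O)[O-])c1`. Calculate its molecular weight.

Atom tally by fragment:
  benzene ring core → C:6 H:6
  (− 2 ring H displaced by substituents)
  + CH3 → C:1 H:3
  + NO2 → N:1 O:2
Element totals:
  C: 7
  H: 7
  N: 1
  O: 2
Molecular formula: C7H7NO2.
  M = 7(12.011) + 7(1.008) + 14.007 + 2(15.999)
    = 84.077 + 7.056 + 14.007 + 31.998 = 137.138

137.14 g/mol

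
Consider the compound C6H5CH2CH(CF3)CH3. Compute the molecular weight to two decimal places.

Element totals:
  C: 10
  H: 11
  F: 3
Molecular formula: C10H11F3.
  M = 10(12.011) + 11(1.008) + 3(18.998)
    = 120.110 + 11.088 + 56.994 = 188.192

188.19 g/mol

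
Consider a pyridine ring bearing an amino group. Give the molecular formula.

C5H6N2

Atom tally by fragment:
  pyridine ring core → C:5 H:5 N:1
  (− 1 ring H displaced by substituents)
  + NH2 → N:1 H:2
Element totals:
  C: 5
  H: 6
  N: 2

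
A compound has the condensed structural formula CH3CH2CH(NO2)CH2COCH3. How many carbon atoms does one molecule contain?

Atom tally by fragment:
  CH3 → C:1 H:3
  CH2 → C:1 H:2
  CH(NO2) → C:1 H:1 N:1 O:2
  CH2COCH3 → C:3 H:5 O:1
Element totals:
  C: 6
  H: 11
  N: 1
  O: 3

6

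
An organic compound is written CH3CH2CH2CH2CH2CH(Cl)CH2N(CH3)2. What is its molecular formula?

C9H20ClN

Atom tally by fragment:
  CH3 → C:1 H:3
  CH2 → C:1 H:2
  CH2 → C:1 H:2
  CH2 → C:1 H:2
  CH2 → C:1 H:2
  CH(Cl) → C:1 H:1 Cl:1
  CH2N(CH3)2 → C:3 H:8 N:1
Element totals:
  C: 9
  H: 20
  Cl: 1
  N: 1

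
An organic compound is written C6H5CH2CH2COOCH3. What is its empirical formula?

C5H6O

Atom tally by fragment:
  C6H5CH2 → C:7 H:7
  CH2COOCH3 → C:3 H:5 O:2
Element totals:
  C: 10
  H: 12
  O: 2
Molecular formula: C10H12O2.
gcd of subscripts = 2; dividing each by 2:
  C: 10/2 = 5
  H: 12/2 = 6
  O: 2/2 = 1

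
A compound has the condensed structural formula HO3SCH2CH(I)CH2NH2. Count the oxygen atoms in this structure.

3

Atom tally by fragment:
  HO3SCH2 → C:1 H:3 S:1 O:3
  CH(I) → C:1 H:1 I:1
  CH2NH2 → C:1 H:4 N:1
Element totals:
  C: 3
  H: 8
  I: 1
  N: 1
  O: 3
  S: 1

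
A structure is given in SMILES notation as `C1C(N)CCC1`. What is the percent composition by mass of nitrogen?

Atom tally by fragment:
  cyclopentane ring core → C:5 H:10
  (− 1 ring H displaced by substituents)
  + NH2 → N:1 H:2
Element totals:
  C: 5
  H: 11
  N: 1
Molecular formula: C5H11N.
Molar mass = 85.150 g/mol.
Mass from N: 1 × 14.007 = 14.007 g/mol.
%N = 14.007 / 85.150 × 100 = 16.45%.

16.45%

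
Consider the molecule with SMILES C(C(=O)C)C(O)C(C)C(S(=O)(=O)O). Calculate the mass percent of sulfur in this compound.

15.25%

Atom tally by fragment:
  CH3COCH2 → C:3 H:5 O:1
  CH(OH) → C:1 H:2 O:1
  CH(CH3) → C:2 H:4
  CH2SO3H → C:1 H:3 S:1 O:3
Element totals:
  C: 7
  H: 14
  O: 5
  S: 1
Molecular formula: C7H14O5S.
Molar mass = 210.244 g/mol.
Mass from S: 1 × 32.06 = 32.060 g/mol.
%S = 32.060 / 210.244 × 100 = 15.25%.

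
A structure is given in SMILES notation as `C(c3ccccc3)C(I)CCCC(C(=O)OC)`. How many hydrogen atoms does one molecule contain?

Atom tally by fragment:
  C6H5CH2 → C:7 H:7
  CH(I) → C:1 H:1 I:1
  CH2 → C:1 H:2
  CH2 → C:1 H:2
  CH2 → C:1 H:2
  CH2COOCH3 → C:3 H:5 O:2
Element totals:
  C: 14
  H: 19
  I: 1
  O: 2

19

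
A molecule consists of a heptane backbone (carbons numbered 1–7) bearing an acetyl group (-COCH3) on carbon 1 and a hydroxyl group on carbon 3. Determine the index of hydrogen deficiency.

Atom tally by fragment:
  CH3COCH2 → C:3 H:5 O:1
  CH2 → C:1 H:2
  CH(OH) → C:1 H:2 O:1
  CH2 → C:1 H:2
  CH2 → C:1 H:2
  CH2 → C:1 H:2
  CH3 → C:1 H:3
Element totals:
  C: 9
  H: 18
  O: 2
Molecular formula: C9H18O2.
DoU = (2C + 2 + N − H − X) / 2 = (2·9 + 2 + 0 − 18 − 0) / 2 = 1.

1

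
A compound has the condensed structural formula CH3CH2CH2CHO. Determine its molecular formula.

Atom tally by fragment:
  CH3 → C:1 H:3
  CH2 → C:1 H:2
  CH2CHO → C:2 H:3 O:1
Element totals:
  C: 4
  H: 8
  O: 1

C4H8O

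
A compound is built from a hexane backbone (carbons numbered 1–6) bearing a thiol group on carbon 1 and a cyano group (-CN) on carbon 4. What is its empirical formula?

Atom tally by fragment:
  HSCH2 → C:1 H:3 S:1
  CH2 → C:1 H:2
  CH2 → C:1 H:2
  CH(CN) → C:2 H:1 N:1
  CH2 → C:1 H:2
  CH3 → C:1 H:3
Element totals:
  C: 7
  H: 13
  N: 1
  S: 1
Molecular formula: C7H13NS.
gcd of subscripts (7, 13, 1, 1) = 1, so the empirical formula equals the molecular formula.

C7H13NS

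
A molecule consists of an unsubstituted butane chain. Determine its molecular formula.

Atom tally by fragment:
  CH3 → C:1 H:3
  CH2 → C:1 H:2
  CH2 → C:1 H:2
  CH3 → C:1 H:3
Element totals:
  C: 4
  H: 10

C4H10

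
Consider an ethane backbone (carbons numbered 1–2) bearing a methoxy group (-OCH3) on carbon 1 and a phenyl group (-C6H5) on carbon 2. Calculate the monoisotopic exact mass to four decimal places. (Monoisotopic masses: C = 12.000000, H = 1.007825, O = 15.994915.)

136.0888

Atom tally by fragment:
  CH3OCH2 → C:2 H:5 O:1
  CH2C6H5 → C:7 H:7
Element totals:
  C: 9
  H: 12
  O: 1
Molecular formula: C9H12O.
  M = 9(12.0) + 12(1.007825) + 15.994915
    = 108.000000 + 12.093900 + 15.994915 = 136.088815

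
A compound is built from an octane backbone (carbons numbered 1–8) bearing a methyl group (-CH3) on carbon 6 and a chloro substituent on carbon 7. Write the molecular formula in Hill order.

Atom tally by fragment:
  CH3 → C:1 H:3
  CH2 → C:1 H:2
  CH2 → C:1 H:2
  CH2 → C:1 H:2
  CH2 → C:1 H:2
  CH(CH3) → C:2 H:4
  CH(Cl) → C:1 H:1 Cl:1
  CH3 → C:1 H:3
Element totals:
  C: 9
  H: 19
  Cl: 1

C9H19Cl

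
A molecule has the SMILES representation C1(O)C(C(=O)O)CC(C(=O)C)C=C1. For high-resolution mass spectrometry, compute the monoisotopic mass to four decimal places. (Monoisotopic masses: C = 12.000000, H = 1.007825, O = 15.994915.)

184.0736

Atom tally by fragment:
  cyclohexene ring core → C:6 H:10
  (− 3 ring H displaced by substituents)
  + OH → O:1 H:1
  + COOH → C:1 H:1 O:2
  + COCH3 → C:2 H:3 O:1
Element totals:
  C: 9
  H: 12
  O: 4
Molecular formula: C9H12O4.
  M = 9(12.0) + 12(1.007825) + 4(15.994915)
    = 108.000000 + 12.093900 + 63.979660 = 184.073560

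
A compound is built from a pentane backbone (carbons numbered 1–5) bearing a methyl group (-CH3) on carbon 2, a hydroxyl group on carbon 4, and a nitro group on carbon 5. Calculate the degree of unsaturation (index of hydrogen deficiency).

1

Atom tally by fragment:
  CH3 → C:1 H:3
  CH(CH3) → C:2 H:4
  CH2 → C:1 H:2
  CH(OH) → C:1 H:2 O:1
  CH2NO2 → C:1 H:2 N:1 O:2
Element totals:
  C: 6
  H: 13
  N: 1
  O: 3
Molecular formula: C6H13NO3.
DoU = (2C + 2 + N − H − X) / 2 = (2·6 + 2 + 1 − 13 − 0) / 2 = 1.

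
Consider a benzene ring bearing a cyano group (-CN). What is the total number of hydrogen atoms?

5

Atom tally by fragment:
  benzene ring core → C:6 H:6
  (− 1 ring H displaced by substituents)
  + CN → C:1 N:1
Element totals:
  C: 7
  H: 5
  N: 1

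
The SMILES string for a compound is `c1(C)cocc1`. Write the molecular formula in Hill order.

Atom tally by fragment:
  furan ring core → C:4 H:4 O:1
  (− 1 ring H displaced by substituents)
  + CH3 → C:1 H:3
Element totals:
  C: 5
  H: 6
  O: 1

C5H6O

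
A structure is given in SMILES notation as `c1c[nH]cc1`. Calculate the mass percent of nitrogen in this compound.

Atom tally by fragment:
  pyrrole ring core → C:4 H:5 N:1
Element totals:
  C: 4
  H: 5
  N: 1
Molecular formula: C4H5N.
Molar mass = 67.091 g/mol.
Mass from N: 1 × 14.007 = 14.007 g/mol.
%N = 14.007 / 67.091 × 100 = 20.88%.

20.88%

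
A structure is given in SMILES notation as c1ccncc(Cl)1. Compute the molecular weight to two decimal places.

Atom tally by fragment:
  pyridine ring core → C:5 H:5 N:1
  (− 1 ring H displaced by substituents)
  + Cl → Cl:1
Element totals:
  C: 5
  H: 4
  Cl: 1
  N: 1
Molecular formula: C5H4ClN.
  M = 5(12.011) + 4(1.008) + 35.45 + 14.007
    = 60.055 + 4.032 + 35.450 + 14.007 = 113.544

113.54 g/mol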